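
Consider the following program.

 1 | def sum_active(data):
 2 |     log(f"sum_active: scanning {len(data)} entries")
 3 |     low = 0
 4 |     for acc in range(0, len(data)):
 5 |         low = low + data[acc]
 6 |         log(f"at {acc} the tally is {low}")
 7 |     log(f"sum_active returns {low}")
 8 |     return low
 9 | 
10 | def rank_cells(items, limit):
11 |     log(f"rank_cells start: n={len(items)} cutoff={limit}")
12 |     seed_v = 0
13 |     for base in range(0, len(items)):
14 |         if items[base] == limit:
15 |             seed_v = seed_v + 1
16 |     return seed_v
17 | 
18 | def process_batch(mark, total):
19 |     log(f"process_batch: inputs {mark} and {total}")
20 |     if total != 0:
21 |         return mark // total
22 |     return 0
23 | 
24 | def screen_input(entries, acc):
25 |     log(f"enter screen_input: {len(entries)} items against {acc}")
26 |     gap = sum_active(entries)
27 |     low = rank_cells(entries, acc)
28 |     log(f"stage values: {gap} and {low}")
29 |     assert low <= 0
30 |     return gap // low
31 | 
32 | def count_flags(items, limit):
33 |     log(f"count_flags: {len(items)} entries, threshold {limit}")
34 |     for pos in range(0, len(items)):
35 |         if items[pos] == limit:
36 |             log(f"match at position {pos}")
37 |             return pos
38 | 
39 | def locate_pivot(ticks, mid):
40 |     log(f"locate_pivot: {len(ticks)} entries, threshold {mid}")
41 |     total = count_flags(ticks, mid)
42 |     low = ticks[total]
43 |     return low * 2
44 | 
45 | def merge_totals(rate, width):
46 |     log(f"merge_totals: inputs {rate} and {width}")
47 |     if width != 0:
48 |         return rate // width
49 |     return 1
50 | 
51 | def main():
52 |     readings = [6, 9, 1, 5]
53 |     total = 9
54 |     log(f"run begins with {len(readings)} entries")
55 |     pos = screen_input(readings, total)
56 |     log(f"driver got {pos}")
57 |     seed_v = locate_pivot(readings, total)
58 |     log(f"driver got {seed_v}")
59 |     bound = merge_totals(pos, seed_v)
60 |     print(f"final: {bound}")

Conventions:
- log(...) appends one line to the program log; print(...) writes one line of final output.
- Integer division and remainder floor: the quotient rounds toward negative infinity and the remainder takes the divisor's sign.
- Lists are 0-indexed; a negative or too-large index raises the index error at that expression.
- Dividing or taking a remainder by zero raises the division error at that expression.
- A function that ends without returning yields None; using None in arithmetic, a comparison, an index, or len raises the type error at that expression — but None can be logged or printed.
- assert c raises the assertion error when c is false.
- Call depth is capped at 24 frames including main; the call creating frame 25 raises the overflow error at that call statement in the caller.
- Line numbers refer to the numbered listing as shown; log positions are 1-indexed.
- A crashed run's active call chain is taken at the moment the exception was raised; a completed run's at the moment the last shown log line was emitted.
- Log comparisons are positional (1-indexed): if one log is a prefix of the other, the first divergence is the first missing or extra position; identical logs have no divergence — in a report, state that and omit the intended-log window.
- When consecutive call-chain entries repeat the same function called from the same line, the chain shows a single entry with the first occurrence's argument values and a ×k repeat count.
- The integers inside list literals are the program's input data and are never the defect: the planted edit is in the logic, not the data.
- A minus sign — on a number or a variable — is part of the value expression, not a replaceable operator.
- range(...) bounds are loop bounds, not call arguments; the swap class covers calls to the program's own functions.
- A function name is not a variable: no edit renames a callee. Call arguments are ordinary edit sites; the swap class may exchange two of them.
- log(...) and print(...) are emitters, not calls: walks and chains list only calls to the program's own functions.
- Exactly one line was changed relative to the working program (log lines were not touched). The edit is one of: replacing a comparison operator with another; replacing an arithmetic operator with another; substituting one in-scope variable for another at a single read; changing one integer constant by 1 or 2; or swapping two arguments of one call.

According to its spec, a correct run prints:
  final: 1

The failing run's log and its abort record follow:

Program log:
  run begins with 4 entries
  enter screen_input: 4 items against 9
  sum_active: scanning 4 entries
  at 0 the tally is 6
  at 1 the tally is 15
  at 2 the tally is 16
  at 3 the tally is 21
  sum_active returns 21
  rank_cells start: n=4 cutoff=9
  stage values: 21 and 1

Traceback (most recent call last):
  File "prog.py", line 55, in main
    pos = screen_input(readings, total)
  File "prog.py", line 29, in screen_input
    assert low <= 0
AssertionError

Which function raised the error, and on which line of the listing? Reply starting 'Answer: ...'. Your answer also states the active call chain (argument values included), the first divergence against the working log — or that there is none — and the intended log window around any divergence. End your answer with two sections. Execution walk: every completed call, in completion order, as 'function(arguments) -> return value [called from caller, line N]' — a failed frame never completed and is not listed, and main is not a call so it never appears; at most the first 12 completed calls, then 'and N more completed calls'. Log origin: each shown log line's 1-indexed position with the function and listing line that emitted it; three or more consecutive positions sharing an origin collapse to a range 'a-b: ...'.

Answer: the error was raised in screen_input, line 29.
Key observation: The log ends early — 10 lines, where the working version next logs 'driver got 21'.
Call chain: main -> screen_input([6, 9, 1, 5], 9) (called at line 55).
First divergence: position 11 — the faulty run's log ends after 10 lines; the working version continues with 'driver got 21'.
Intended log window:
  9: rank_cells start: n=4 cutoff=9
  10: stage values: 21 and 1
  11: driver got 21
  12: locate_pivot: 4 entries, threshold 9
Execution walk:
  sum_active([6, 9, 1, 5]) -> 21  [called from screen_input, line 26]
  rank_cells([6, 9, 1, 5], 9) -> 1  [called from screen_input, line 27]
Log line origins:
  1: emitted by main (line 54)
  2: emitted by screen_input (line 25)
  3: emitted by sum_active (line 2)
  4-7: emitted by sum_active (line 6)
  8: emitted by sum_active (line 7)
  9: emitted by rank_cells (line 11)
  10: emitted by screen_input (line 28)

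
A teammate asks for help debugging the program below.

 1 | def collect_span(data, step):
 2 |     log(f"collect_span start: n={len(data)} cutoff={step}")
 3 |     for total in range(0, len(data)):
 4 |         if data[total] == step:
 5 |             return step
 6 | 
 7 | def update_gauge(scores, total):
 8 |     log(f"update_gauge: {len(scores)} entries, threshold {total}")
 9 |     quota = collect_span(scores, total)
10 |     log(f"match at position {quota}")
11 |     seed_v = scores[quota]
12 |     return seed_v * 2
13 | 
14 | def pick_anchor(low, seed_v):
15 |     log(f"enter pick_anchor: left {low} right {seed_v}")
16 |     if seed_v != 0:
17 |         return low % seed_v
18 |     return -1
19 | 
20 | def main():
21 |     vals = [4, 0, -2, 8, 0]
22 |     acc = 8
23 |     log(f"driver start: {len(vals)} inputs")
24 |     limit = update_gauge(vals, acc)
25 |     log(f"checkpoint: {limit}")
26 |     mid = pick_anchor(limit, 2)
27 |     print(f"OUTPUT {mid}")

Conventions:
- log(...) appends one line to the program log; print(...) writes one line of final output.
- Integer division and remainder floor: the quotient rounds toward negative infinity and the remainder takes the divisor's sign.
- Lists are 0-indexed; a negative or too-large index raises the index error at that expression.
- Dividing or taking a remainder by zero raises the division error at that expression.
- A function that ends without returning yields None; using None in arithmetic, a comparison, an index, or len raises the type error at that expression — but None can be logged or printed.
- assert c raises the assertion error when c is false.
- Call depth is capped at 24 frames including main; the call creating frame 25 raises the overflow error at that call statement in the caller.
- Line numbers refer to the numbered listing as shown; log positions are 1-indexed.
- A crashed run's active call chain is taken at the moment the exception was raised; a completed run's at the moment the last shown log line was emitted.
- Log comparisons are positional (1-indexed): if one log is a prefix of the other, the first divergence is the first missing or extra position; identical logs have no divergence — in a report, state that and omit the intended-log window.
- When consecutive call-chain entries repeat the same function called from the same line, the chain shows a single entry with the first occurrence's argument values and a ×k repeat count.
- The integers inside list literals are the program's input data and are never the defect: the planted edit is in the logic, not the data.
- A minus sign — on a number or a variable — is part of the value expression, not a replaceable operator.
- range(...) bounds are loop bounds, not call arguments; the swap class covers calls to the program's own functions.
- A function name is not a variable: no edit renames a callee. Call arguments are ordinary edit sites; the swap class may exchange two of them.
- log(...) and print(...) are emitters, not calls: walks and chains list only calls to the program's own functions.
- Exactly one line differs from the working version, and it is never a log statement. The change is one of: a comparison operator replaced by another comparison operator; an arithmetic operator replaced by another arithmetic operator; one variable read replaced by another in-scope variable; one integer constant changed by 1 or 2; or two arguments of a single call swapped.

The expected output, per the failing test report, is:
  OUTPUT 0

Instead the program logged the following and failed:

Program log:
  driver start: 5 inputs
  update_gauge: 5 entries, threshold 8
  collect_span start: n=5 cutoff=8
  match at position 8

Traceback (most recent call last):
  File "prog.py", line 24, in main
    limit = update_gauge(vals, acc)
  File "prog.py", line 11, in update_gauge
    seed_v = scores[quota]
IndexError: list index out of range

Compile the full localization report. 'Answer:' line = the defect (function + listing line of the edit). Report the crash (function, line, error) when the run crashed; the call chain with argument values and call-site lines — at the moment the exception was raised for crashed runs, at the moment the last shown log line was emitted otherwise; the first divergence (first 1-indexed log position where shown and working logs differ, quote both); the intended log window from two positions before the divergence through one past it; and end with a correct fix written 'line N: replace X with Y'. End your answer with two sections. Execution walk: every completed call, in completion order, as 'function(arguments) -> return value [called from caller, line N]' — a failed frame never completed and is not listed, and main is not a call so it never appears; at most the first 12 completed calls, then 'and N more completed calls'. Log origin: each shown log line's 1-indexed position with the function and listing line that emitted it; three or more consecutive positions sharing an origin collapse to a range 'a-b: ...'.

Answer: the defect is in collect_span at line 5.
Key fact: At log position 4 the runs split — shown 'match at position 8', but the working version logs 'match at position 3'.
Crash: update_gauge, line 11, IndexError.
Call chain: main -> update_gauge([4, 0, -2, 8, 0], 8) (called at line 24).
First divergence: position 4 — shown 'match at position 8', intended 'match at position 3'.
Intended log window:
  2: update_gauge: 5 entries, threshold 8
  3: collect_span start: n=5 cutoff=8
  4: match at position 3
  5: checkpoint: 16
Execution walk:
  collect_span([4, 0, -2, 8, 0], 8) -> 8  [called from update_gauge, line 9]
Log origin:
  1: logged in main at line 23
  2: logged in update_gauge at line 8
  3: logged in collect_span at line 2
  4: logged in update_gauge at line 10
A correct fix: line 5: replace `step` with `total`.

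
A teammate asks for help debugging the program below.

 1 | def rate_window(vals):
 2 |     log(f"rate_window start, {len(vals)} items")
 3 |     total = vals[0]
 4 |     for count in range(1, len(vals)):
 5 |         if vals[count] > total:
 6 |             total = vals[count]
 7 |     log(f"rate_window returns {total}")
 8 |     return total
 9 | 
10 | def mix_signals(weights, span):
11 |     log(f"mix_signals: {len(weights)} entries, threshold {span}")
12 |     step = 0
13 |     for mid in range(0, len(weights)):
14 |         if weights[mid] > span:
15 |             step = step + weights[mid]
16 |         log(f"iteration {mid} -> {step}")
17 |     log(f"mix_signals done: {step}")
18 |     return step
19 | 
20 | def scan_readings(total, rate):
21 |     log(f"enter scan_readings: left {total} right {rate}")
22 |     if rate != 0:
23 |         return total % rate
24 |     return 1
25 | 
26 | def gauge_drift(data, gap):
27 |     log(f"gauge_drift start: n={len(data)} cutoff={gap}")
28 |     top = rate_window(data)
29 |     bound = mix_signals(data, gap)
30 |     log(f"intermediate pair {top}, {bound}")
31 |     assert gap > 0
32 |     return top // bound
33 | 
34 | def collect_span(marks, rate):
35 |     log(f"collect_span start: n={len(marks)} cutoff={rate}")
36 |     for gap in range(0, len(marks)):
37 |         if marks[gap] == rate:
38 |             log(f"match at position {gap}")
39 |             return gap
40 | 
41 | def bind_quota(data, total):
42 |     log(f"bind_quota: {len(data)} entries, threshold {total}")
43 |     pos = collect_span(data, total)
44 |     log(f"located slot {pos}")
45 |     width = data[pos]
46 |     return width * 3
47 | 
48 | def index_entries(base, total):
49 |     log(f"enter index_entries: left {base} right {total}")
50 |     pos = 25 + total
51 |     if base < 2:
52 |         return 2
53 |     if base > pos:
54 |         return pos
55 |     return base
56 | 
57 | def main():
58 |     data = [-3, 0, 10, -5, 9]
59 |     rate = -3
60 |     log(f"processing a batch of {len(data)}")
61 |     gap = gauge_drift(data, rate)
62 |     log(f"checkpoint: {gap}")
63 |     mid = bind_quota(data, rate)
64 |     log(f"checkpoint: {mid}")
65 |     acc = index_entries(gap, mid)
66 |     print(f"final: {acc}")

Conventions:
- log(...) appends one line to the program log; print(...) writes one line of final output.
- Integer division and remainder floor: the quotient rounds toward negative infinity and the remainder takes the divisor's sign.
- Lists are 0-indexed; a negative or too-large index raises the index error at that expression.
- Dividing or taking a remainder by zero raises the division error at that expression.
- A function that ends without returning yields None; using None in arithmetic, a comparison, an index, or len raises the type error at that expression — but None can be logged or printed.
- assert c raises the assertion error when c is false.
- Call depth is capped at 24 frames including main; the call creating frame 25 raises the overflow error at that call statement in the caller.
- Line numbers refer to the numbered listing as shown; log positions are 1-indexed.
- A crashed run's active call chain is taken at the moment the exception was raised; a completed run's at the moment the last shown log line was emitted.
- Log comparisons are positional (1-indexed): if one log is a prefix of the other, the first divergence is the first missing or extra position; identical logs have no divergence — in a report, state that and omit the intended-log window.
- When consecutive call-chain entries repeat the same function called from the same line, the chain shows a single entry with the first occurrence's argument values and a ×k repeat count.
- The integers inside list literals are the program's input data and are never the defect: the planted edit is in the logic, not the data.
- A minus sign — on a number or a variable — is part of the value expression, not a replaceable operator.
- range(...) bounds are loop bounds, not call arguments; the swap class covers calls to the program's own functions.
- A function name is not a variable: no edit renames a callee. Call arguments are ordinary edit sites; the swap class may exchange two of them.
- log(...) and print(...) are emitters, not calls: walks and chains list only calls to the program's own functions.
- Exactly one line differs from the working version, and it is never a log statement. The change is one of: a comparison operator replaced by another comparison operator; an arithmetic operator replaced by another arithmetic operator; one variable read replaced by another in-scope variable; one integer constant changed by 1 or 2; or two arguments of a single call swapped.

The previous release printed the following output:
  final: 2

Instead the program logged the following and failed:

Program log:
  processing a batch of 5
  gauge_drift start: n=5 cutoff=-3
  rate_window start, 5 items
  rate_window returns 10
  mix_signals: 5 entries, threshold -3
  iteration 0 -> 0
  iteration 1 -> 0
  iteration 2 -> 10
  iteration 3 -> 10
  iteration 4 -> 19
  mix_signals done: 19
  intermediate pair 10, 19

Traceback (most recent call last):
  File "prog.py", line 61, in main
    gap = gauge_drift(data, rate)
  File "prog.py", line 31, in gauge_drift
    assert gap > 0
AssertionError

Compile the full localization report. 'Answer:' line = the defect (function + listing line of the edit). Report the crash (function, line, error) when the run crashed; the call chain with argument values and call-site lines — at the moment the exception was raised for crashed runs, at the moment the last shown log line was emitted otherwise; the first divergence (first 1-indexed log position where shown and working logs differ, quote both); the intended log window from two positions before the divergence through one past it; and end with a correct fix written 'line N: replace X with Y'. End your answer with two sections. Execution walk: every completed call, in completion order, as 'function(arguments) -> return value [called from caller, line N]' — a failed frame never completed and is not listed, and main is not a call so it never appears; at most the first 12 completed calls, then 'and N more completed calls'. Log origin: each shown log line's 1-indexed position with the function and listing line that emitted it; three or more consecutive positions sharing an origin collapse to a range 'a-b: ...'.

Answer: the defect is in gauge_drift at line 31.
Key fact: The log ends early — 12 lines, where the working version next logs 'checkpoint: 0'.
Crash: gauge_drift, line 31, AssertionError.
Call chain: main -> gauge_drift([-3, 0, 10, -5, 9], -3) (called at line 61).
First divergence: position 13 — after 12 matching lines the faulty run goes silent; intended next line 'checkpoint: 0'.
Intended log window:
  11: mix_signals done: 19
  12: intermediate pair 10, 19
  13: checkpoint: 0
  14: bind_quota: 5 entries, threshold -3
Execution walk:
  rate_window([-3, 0, 10, -5, 9]) -> 10  [called from gauge_drift, line 28]
  mix_signals([-3, 0, 10, -5, 9], -3) -> 19  [called from gauge_drift, line 29]
Log line origins:
  1: emitted by main (line 60)
  2: emitted by gauge_drift (line 27)
  3: emitted by rate_window (line 2)
  4: emitted by rate_window (line 7)
  5: emitted by mix_signals (line 11)
  6-10: emitted by mix_signals (line 16)
  11: emitted by mix_signals (line 17)
  12: emitted by gauge_drift (line 30)
A correct fix: line 31: replace `gap` with `bound`.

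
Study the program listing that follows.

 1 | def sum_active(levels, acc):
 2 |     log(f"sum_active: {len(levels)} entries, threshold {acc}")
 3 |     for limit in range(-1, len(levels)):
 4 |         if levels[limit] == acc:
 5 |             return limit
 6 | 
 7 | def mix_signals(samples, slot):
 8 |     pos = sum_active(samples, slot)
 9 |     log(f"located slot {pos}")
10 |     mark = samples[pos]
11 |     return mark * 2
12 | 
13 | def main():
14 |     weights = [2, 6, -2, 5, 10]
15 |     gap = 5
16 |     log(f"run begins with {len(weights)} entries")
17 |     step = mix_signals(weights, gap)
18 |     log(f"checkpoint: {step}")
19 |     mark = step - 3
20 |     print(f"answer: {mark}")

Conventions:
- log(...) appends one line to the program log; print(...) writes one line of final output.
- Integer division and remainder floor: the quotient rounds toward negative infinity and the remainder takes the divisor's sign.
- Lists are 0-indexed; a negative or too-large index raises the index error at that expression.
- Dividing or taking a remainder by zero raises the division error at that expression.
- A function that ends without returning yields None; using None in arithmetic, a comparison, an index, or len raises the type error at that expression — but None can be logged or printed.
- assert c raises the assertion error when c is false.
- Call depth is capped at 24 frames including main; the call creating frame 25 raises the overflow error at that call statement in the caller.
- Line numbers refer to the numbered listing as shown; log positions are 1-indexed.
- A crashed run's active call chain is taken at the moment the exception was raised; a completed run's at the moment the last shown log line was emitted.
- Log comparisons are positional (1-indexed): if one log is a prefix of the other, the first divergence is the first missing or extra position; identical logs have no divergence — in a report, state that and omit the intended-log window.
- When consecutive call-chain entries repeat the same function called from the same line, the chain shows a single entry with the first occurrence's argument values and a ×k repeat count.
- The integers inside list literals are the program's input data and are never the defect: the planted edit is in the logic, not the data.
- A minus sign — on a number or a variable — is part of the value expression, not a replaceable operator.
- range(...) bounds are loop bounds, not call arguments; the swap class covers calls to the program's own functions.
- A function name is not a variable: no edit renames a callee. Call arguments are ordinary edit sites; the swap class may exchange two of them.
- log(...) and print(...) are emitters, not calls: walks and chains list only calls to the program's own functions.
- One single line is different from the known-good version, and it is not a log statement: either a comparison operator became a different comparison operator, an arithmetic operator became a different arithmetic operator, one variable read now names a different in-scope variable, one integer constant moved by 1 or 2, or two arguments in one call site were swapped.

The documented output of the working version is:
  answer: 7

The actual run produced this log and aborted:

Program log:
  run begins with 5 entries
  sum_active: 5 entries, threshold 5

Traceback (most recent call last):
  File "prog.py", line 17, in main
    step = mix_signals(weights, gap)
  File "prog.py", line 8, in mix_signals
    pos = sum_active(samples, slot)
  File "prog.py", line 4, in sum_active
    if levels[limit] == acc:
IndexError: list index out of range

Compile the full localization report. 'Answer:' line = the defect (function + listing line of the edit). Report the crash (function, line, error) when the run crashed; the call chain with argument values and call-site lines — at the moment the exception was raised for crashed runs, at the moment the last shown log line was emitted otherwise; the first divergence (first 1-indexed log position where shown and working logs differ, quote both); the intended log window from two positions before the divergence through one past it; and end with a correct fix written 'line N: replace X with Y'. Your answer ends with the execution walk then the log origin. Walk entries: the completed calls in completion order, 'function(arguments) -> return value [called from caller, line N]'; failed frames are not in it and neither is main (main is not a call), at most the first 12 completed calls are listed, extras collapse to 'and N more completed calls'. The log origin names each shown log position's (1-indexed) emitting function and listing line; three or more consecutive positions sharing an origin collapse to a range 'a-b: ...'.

Answer: the defect is in sum_active at line 3.
The tell: The log ends early — 2 lines, where the working version next logs 'located slot 3'.
Crash: sum_active, line 4, IndexError.
Call chain: main -> mix_signals([2, 6, -2, 5, 10], 5) (called at line 17) -> sum_active([2, 6, -2, 5, 10], 5) (called at line 8).
First divergence: position 3 — after 2 matching lines the faulty run goes silent; intended next line 'located slot 3'.
Intended log window:
  1: run begins with 5 entries
  2: sum_active: 5 entries, threshold 5
  3: located slot 3
  4: checkpoint: 10
Execution walk:
  (no call completed)
Log line origins:
  1: emitted by main (line 16)
  2: emitted by sum_active (line 2)
A correct fix: line 3: replace `-1` with `0`.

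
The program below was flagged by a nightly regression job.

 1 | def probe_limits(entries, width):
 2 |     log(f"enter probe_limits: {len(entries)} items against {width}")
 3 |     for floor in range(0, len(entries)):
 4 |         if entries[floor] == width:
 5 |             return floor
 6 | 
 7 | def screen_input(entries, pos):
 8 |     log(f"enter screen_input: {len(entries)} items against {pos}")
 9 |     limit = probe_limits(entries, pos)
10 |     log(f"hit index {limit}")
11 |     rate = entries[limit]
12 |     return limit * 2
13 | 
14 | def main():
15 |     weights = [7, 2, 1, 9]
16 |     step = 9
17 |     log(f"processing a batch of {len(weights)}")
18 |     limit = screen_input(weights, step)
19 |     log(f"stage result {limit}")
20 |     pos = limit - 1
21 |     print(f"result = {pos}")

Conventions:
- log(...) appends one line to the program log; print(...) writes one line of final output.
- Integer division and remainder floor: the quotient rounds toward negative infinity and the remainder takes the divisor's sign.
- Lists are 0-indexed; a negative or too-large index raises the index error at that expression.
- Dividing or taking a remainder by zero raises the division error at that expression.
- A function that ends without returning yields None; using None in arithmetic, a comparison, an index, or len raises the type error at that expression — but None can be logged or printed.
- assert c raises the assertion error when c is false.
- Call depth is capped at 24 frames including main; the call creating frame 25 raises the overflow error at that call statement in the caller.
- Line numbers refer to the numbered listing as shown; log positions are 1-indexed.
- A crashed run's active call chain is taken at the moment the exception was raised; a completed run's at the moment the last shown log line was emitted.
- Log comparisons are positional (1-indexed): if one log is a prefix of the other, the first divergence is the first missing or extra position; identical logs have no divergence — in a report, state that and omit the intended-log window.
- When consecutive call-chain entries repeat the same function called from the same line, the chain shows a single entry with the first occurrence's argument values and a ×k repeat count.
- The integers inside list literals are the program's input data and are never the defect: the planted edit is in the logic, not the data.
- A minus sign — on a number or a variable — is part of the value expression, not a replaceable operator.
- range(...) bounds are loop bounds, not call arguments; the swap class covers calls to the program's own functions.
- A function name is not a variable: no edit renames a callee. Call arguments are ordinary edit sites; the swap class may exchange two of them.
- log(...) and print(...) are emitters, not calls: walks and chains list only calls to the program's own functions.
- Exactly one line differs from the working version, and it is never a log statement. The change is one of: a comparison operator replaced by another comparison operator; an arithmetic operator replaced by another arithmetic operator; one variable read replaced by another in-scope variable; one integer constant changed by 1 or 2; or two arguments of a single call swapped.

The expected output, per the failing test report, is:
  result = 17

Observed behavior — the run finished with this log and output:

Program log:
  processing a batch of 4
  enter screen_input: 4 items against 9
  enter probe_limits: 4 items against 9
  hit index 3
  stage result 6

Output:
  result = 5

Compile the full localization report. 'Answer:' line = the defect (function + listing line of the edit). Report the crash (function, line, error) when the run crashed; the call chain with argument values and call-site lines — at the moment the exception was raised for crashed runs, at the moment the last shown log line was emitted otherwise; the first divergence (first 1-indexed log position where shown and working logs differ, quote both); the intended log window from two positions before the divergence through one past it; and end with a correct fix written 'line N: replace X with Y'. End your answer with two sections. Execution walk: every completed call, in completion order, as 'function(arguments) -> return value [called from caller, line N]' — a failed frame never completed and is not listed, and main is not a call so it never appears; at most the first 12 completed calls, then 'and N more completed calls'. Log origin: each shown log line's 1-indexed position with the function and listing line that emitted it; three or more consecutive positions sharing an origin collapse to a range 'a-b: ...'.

Answer: the defect is in screen_input at line 12.
Key observation: The earliest visible damage is log position 5 — 'stage result 6' rather than the intended 'stage result 18'.
Call chain: main.
First divergence: position 5 — the shown line 'stage result 6' should read 'stage result 18'.
Intended log window:
  3: enter probe_limits: 4 items against 9
  4: hit index 3
  5: stage result 18
Execution walk:
  probe_limits([7, 2, 1, 9], 9) -> 3  [called from screen_input, line 9]
  screen_input([7, 2, 1, 9], 9) -> 6  [called from main, line 18]
Origin of each log line:
  1: logged in main at line 17
  2: logged in screen_input at line 8
  3: logged in probe_limits at line 2
  4: logged in screen_input at line 10
  5: logged in main at line 19
A correct fix: line 12: replace `limit` with `rate`.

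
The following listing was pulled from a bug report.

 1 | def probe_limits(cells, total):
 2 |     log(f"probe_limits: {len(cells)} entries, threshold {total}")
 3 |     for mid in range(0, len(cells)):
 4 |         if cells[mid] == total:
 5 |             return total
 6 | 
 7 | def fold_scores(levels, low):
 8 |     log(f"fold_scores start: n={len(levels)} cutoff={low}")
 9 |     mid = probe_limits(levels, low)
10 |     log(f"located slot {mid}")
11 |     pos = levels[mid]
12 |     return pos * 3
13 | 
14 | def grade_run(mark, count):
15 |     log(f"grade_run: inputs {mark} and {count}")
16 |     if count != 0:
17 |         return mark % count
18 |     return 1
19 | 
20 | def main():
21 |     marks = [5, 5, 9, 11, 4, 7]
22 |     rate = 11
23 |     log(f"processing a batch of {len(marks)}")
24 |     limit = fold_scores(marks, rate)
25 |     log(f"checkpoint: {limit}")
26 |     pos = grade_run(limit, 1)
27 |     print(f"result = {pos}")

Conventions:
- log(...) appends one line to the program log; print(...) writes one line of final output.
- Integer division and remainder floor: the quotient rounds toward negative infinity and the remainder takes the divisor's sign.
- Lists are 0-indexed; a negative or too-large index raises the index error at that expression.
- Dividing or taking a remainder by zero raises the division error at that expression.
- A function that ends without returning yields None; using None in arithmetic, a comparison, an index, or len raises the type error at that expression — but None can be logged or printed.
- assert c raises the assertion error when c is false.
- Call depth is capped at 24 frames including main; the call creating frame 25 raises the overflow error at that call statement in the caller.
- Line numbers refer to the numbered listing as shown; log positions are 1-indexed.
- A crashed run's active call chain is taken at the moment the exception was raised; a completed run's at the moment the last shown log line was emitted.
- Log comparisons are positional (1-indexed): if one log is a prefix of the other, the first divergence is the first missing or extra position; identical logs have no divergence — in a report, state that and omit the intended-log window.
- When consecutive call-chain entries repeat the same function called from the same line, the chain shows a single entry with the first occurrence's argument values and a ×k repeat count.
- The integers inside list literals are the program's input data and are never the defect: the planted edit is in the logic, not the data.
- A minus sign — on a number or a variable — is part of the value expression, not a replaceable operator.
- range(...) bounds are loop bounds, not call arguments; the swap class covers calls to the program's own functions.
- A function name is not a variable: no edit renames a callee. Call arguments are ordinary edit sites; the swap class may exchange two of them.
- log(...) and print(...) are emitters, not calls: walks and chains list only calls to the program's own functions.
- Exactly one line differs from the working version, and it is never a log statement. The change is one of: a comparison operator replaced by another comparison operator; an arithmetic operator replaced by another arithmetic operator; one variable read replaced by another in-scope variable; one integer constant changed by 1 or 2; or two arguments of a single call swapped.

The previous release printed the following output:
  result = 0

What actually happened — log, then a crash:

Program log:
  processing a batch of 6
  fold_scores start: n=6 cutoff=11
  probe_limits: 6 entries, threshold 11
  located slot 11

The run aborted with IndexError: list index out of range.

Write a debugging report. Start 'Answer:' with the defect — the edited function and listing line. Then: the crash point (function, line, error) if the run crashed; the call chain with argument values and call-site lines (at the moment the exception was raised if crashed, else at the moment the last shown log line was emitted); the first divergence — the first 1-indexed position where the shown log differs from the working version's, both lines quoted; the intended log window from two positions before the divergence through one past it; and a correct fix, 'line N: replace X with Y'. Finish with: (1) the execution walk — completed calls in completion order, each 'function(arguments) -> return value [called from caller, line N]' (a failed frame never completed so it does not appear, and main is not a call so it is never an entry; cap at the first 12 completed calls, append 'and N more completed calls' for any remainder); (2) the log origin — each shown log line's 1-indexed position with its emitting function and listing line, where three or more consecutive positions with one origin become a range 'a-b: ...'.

Answer: the defect is in probe_limits at line 5.
Core observation: Log line 4 is where behavior first shows: 'located slot 11' appears instead of 'located slot 3'.
Crash: fold_scores, line 11, IndexError.
Call chain: main -> fold_scores([5, 5, 9, 11, 4, 7], 11) (called at line 24).
First divergence: at position 4 the run shows 'located slot 11' where the working version logs 'located slot 3'.
Intended log window:
  2: fold_scores start: n=6 cutoff=11
  3: probe_limits: 6 entries, threshold 11
  4: located slot 3
  5: checkpoint: 33
Execution walk:
  probe_limits([5, 5, 9, 11, 4, 7], 11) -> 11  [called from fold_scores, line 9]
Log line origins:
  1 — main, line 23
  2 — fold_scores, line 8
  3 — probe_limits, line 2
  4 — fold_scores, line 10
A correct fix: line 5: replace `total` with `mid`.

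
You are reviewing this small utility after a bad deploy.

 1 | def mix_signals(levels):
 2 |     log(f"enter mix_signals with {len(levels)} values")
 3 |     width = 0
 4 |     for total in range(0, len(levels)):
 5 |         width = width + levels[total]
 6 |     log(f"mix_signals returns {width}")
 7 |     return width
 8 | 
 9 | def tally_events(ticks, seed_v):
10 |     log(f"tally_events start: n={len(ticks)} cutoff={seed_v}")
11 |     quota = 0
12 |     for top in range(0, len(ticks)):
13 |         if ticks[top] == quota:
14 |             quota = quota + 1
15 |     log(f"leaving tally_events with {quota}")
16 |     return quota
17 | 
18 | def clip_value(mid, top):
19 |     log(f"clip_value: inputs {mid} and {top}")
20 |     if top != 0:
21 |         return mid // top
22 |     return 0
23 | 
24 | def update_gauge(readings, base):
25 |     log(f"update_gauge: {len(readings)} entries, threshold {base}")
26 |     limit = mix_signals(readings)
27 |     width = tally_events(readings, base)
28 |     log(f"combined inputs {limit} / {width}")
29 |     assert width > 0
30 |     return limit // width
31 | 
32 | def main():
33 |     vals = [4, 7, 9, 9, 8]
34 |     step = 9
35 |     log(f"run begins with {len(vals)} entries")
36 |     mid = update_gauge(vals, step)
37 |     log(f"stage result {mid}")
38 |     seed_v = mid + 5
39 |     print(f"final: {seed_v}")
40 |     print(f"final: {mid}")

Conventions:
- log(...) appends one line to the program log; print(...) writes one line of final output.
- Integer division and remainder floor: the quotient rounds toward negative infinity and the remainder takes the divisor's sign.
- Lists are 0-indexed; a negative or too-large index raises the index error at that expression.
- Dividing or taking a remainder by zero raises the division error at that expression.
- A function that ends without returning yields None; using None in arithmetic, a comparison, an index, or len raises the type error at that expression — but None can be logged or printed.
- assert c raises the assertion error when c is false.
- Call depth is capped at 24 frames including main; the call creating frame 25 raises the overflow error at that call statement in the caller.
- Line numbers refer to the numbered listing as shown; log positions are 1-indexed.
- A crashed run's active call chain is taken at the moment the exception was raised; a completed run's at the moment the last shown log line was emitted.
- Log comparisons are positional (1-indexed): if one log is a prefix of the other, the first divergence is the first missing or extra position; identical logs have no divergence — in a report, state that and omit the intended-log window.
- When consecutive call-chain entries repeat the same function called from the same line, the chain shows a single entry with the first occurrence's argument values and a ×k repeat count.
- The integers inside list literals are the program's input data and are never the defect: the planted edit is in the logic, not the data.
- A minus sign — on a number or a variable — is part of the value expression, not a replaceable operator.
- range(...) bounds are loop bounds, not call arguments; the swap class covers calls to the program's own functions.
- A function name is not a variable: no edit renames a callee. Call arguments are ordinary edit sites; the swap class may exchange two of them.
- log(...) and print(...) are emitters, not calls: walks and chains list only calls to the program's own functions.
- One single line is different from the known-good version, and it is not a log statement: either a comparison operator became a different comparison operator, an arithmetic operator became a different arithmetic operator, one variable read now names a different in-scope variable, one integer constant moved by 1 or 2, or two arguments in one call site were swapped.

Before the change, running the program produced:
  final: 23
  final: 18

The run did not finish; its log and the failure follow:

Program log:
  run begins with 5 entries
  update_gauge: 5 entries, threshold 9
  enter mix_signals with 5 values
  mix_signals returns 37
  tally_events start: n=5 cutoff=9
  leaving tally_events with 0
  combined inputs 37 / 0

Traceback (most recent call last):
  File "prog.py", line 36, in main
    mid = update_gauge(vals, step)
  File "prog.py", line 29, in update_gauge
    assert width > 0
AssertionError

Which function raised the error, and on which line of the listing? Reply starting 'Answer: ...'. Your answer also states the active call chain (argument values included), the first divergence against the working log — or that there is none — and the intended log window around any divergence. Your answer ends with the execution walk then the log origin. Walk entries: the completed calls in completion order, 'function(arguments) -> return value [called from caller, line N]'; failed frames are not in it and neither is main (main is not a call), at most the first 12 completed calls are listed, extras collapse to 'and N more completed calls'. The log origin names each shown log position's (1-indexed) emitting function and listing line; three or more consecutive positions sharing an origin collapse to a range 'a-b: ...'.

Answer: the error was raised in update_gauge, line 29.
The tell: The log first diverges at position 6: the faulty run prints 'leaving tally_events with 0' where the working version prints 'leaving tally_events with 2'.
Call chain: main -> update_gauge([4, 7, 9, 9, 8], 9) (called at line 36).
First divergence: position 6 — the shown line 'leaving tally_events with 0' should read 'leaving tally_events with 2'.
Intended log window:
  4: mix_signals returns 37
  5: tally_events start: n=5 cutoff=9
  6: leaving tally_events with 2
  7: combined inputs 37 / 2
Execution walk:
  mix_signals([4, 7, 9, 9, 8]) -> 37  [called from update_gauge, line 26]
  tally_events([4, 7, 9, 9, 8], 9) -> 0  [called from update_gauge, line 27]
Origin of each log line:
  1 — main, line 35
  2 — update_gauge, line 25
  3 — mix_signals, line 2
  4 — mix_signals, line 6
  5 — tally_events, line 10
  6 — tally_events, line 15
  7 — update_gauge, line 28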